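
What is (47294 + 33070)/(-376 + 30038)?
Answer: 40182/14831 ≈ 2.7093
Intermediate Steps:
(47294 + 33070)/(-376 + 30038) = 80364/29662 = 80364*(1/29662) = 40182/14831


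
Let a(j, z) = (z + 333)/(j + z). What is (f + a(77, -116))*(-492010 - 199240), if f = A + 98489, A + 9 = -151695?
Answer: 1434759882500/39 ≈ 3.6789e+10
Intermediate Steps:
A = -151704 (A = -9 - 151695 = -151704)
f = -53215 (f = -151704 + 98489 = -53215)
a(j, z) = (333 + z)/(j + z)
(f + a(77, -116))*(-492010 - 199240) = (-53215 + (333 - 116)/(77 - 116))*(-492010 - 199240) = (-53215 + 217/(-39))*(-691250) = (-53215 - 1/39*217)*(-691250) = (-53215 - 217/39)*(-691250) = -2075602/39*(-691250) = 1434759882500/39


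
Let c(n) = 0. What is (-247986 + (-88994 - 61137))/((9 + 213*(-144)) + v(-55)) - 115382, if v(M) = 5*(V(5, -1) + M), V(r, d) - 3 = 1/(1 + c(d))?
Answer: -3566982559/30918 ≈ -1.1537e+5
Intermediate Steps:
V(r, d) = 4 (V(r, d) = 3 + 1/(1 + 0) = 3 + 1/1 = 3 + 1 = 4)
v(M) = 20 + 5*M (v(M) = 5*(4 + M) = 20 + 5*M)
(-247986 + (-88994 - 61137))/((9 + 213*(-144)) + v(-55)) - 115382 = (-247986 + (-88994 - 61137))/((9 + 213*(-144)) + (20 + 5*(-55))) - 115382 = (-247986 - 150131)/((9 - 30672) + (20 - 275)) - 115382 = -398117/(-30663 - 255) - 115382 = -398117/(-30918) - 115382 = -398117*(-1/30918) - 115382 = 398117/30918 - 115382 = -3566982559/30918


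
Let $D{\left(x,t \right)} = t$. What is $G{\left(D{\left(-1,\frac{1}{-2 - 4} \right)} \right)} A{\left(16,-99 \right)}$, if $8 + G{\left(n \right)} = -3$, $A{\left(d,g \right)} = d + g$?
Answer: $913$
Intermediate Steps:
$G{\left(n \right)} = -11$ ($G{\left(n \right)} = -8 - 3 = -11$)
$G{\left(D{\left(-1,\frac{1}{-2 - 4} \right)} \right)} A{\left(16,-99 \right)} = - 11 \left(16 - 99\right) = \left(-11\right) \left(-83\right) = 913$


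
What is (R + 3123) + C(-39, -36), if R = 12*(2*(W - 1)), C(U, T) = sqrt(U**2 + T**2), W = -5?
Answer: 2979 + 3*sqrt(313) ≈ 3032.1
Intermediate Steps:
C(U, T) = sqrt(T**2 + U**2)
R = -144 (R = 12*(2*(-5 - 1)) = 12*(2*(-6)) = 12*(-12) = -144)
(R + 3123) + C(-39, -36) = (-144 + 3123) + sqrt((-36)**2 + (-39)**2) = 2979 + sqrt(1296 + 1521) = 2979 + sqrt(2817) = 2979 + 3*sqrt(313)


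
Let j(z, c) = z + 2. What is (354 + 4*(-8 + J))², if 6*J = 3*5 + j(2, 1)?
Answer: 1008016/9 ≈ 1.1200e+5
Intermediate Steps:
j(z, c) = 2 + z
J = 19/6 (J = (3*5 + (2 + 2))/6 = (15 + 4)/6 = (⅙)*19 = 19/6 ≈ 3.1667)
(354 + 4*(-8 + J))² = (354 + 4*(-8 + 19/6))² = (354 + 4*(-29/6))² = (354 - 58/3)² = (1004/3)² = 1008016/9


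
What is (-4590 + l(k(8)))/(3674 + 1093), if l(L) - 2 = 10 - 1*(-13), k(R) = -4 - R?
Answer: -4565/4767 ≈ -0.95763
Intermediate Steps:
l(L) = 25 (l(L) = 2 + (10 - 1*(-13)) = 2 + (10 + 13) = 2 + 23 = 25)
(-4590 + l(k(8)))/(3674 + 1093) = (-4590 + 25)/(3674 + 1093) = -4565/4767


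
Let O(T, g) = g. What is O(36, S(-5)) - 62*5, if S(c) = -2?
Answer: -312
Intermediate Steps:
O(36, S(-5)) - 62*5 = -2 - 62*5 = -2 - 1*310 = -2 - 310 = -312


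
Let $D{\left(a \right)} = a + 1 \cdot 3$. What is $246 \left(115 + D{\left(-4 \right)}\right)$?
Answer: $28044$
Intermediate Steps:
$D{\left(a \right)} = 3 + a$ ($D{\left(a \right)} = a + 3 = 3 + a$)
$246 \left(115 + D{\left(-4 \right)}\right) = 246 \left(115 + \left(3 - 4\right)\right) = 246 \left(115 - 1\right) = 246 \cdot 114 = 28044$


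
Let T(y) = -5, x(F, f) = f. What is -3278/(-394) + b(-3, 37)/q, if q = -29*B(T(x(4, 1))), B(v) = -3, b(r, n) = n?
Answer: 149882/17139 ≈ 8.7451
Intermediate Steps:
q = 87 (q = -29*(-3) = 87)
-3278/(-394) + b(-3, 37)/q = -3278/(-394) + 37/87 = -3278*(-1/394) + 37*(1/87) = 1639/197 + 37/87 = 149882/17139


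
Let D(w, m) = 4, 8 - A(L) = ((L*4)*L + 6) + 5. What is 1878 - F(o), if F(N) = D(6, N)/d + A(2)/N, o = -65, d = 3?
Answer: 365893/195 ≈ 1876.4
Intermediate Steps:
A(L) = -3 - 4*L² (A(L) = 8 - (((L*4)*L + 6) + 5) = 8 - (((4*L)*L + 6) + 5) = 8 - ((4*L² + 6) + 5) = 8 - ((6 + 4*L²) + 5) = 8 - (11 + 4*L²) = 8 + (-11 - 4*L²) = -3 - 4*L²)
F(N) = 4/3 - 19/N (F(N) = 4/3 + (-3 - 4*2²)/N = 4*(⅓) + (-3 - 4*4)/N = 4/3 + (-3 - 16)/N = 4/3 - 19/N)
1878 - F(o) = 1878 - (4/3 - 19/(-65)) = 1878 - (4/3 - 19*(-1/65)) = 1878 - (4/3 + 19/65) = 1878 - 1*317/195 = 1878 - 317/195 = 365893/195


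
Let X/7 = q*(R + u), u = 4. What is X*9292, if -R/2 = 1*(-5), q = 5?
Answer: 4553080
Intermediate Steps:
R = 10 (R = -2*(-5) = 10)
X = 490 (X = 7*(5*(10 + 4)) = 7*(5*14) = 7*70 = 490)
X*9292 = 490*9292 = 4553080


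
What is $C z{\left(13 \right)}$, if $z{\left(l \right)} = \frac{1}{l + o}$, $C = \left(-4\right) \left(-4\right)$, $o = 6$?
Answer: $\frac{16}{19} \approx 0.8421$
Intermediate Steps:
$C = 16$
$z{\left(l \right)} = \frac{1}{6 + l}$ ($z{\left(l \right)} = \frac{1}{l + 6} = \frac{1}{6 + l}$)
$C z{\left(13 \right)} = \frac{16}{6 + 13} = \frac{16}{19}$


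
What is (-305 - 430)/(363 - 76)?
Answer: -105/41 ≈ -2.5610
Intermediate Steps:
(-305 - 430)/(363 - 76) = -735/287 = -735*1/287 = -105/41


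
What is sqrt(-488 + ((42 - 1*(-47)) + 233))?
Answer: I*sqrt(166) ≈ 12.884*I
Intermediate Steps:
sqrt(-488 + ((42 - 1*(-47)) + 233)) = sqrt(-488 + ((42 + 47) + 233)) = sqrt(-488 + (89 + 233)) = sqrt(-488 + 322) = sqrt(-166) = I*sqrt(166)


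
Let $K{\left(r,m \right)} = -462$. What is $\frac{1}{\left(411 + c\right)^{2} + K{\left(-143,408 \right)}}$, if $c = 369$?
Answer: $\frac{1}{607938} \approx 1.6449 \cdot 10^{-6}$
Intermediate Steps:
$\frac{1}{\left(411 + c\right)^{2} + K{\left(-143,408 \right)}} = \frac{1}{\left(411 + 369\right)^{2} - 462} = \frac{1}{780^{2} - 462} = \frac{1}{608400 - 462} = \frac{1}{607938}$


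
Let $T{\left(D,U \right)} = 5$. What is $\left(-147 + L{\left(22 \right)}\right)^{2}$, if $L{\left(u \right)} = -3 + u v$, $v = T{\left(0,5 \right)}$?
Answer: $1600$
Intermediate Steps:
$v = 5$
$L{\left(u \right)} = -3 + 5 u$ ($L{\left(u \right)} = -3 + u 5 = -3 + 5 u$)
$\left(-147 + L{\left(22 \right)}\right)^{2} = \left(-147 + \left(-3 + 5 \cdot 22\right)\right)^{2} = \left(-147 + \left(-3 + 110\right)\right)^{2} = \left(-147 + 107\right)^{2} = \left(-40\right)^{2} = 1600$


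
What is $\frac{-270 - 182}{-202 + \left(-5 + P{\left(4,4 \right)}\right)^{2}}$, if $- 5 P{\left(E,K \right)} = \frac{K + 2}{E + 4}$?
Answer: $\frac{180800}{70191} \approx 2.5758$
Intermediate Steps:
$P{\left(E,K \right)} = - \frac{2 + K}{5 \left(4 + E\right)}$ ($P{\left(E,K \right)} = - \frac{\left(K + 2\right) \frac{1}{E + 4}}{5} = - \frac{\left(2 + K\right) \frac{1}{4 + E}}{5} = - \frac{\frac{1}{4 + E} \left(2 + K\right)}{5} = - \frac{2 + K}{5 \left(4 + E\right)}$)
$\frac{-270 - 182}{-202 + \left(-5 + P{\left(4,4 \right)}\right)^{2}} = \frac{-270 - 182}{-202 + \left(-5 + \frac{-2 - 4}{5 \left(4 + 4\right)}\right)^{2}} = - \frac{452}{-202 + \left(-5 + \frac{-2 - 4}{5 \cdot 8}\right)^{2}} = - \frac{452}{-202 + \left(-5 + \frac{1}{5} \cdot \frac{1}{8} \left(-6\right)\right)^{2}} = - \frac{452}{-202 + \left(-5 - \frac{3}{20}\right)^{2}} = - \frac{452}{-202 + \left(- \frac{103}{20}\right)^{2}} = - \frac{452}{-202 + \frac{10609}{400}} = - \frac{452}{- \frac{70191}{400}} = \left(-452\right) \left(- \frac{400}{70191}\right) = \frac{180800}{70191}$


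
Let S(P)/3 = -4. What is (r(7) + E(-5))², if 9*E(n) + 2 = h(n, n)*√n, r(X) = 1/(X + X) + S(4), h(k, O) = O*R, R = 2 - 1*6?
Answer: 1951961/15876 - 30620*I*√5/567 ≈ 122.95 - 120.76*I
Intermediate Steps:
R = -4 (R = 2 - 6 = -4)
S(P) = -12 (S(P) = 3*(-4) = -12)
h(k, O) = -4*O (h(k, O) = O*(-4) = -4*O)
r(X) = -12 + 1/(2*X) (r(X) = 1/(X + X) - 12 = 1/(2*X) - 12 = -12 + 1/(2*X))
E(n) = -2/9 - 4*n^(3/2)/9 (E(n) = -2/9 + ((-4*n)*√n)/9 = -2/9 + (-4*n^(3/2))/9 = -2/9 - 4*n^(3/2)/9)
(r(7) + E(-5))² = ((-12 + (½)/7) + (-2/9 - (-20)*I*√5/9))² = ((-12 + (½)*(⅐)) + (-2/9 - (-20)*I*√5/9))² = ((-12 + 1/14) + (-2/9 + 20*I*√5/9))² = (-167/14 + (-2/9 + 20*I*√5/9))² = (-1531/126 + 20*I*√5/9)²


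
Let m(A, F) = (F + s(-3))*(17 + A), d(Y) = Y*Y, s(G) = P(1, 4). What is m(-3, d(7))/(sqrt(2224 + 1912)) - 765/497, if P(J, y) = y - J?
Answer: -765/497 + 182*sqrt(1034)/517 ≈ 9.7806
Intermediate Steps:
s(G) = 3 (s(G) = 4 - 1*1 = 4 - 1 = 3)
d(Y) = Y**2
m(A, F) = (3 + F)*(17 + A) (m(A, F) = (F + 3)*(17 + A) = (3 + F)*(17 + A))
m(-3, d(7))/(sqrt(2224 + 1912)) - 765/497 = (51 + 3*(-3) + 17*7**2 - 3*7**2)/(sqrt(2224 + 1912)) - 765/497 = (51 - 9 + 17*49 - 3*49)/(sqrt(4136)) - 765*1/497 = (51 - 9 + 833 - 147)/((2*sqrt(1034))) - 765/497 = 728*(sqrt(1034)/2068) - 765/497 = 182*sqrt(1034)/517 - 765/497 = -765/497 + 182*sqrt(1034)/517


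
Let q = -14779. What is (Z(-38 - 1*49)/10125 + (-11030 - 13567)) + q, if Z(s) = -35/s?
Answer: -6937066793/176175 ≈ -39376.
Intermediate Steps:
(Z(-38 - 1*49)/10125 + (-11030 - 13567)) + q = (-35/(-38 - 1*49)/10125 + (-11030 - 13567)) - 14779 = (-35/(-38 - 49)*(1/10125) - 24597) - 14779 = (-35/(-87)*(1/10125) - 24597) - 14779 = (-35*(-1/87)*(1/10125) - 24597) - 14779 = ((35/87)*(1/10125) - 24597) - 14779 = (7/176175 - 24597) - 14779 = -4333376468/176175 - 14779 = -6937066793/176175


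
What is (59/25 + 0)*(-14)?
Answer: -826/25 ≈ -33.040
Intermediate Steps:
(59/25 + 0)*(-14) = (59/25)*(-14) = -826/25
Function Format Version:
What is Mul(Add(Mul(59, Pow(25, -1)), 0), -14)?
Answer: Rational(-826, 25) ≈ -33.040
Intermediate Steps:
Mul(Add(Mul(59, Pow(25, -1)), 0), -14) = Mul(Add(Mul(59, Rational(1, 25)), 0), -14) = Mul(Add(Rational(59, 25), 0), -14) = Mul(Rational(59, 25), -14) = Rational(-826, 25)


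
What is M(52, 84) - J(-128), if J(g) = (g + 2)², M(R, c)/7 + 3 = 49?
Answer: -15554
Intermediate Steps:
M(R, c) = 322 (M(R, c) = -21 + 7*49 = -21 + 343 = 322)
J(g) = (2 + g)²
M(52, 84) - J(-128) = 322 - (2 - 128)² = 322 - 1*(-126)² = 322 - 1*15876 = 322 - 15876 = -15554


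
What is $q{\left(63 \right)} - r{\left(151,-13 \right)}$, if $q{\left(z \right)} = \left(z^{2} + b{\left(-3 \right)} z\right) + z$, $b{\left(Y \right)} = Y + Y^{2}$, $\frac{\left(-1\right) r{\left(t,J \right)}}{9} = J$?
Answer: $4293$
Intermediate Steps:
$r{\left(t,J \right)} = - 9 J$
$q{\left(z \right)} = z^{2} + 7 z$ ($q{\left(z \right)} = \left(z^{2} + - 3 \left(1 - 3\right) z\right) + z = \left(z^{2} + \left(-3\right) \left(-2\right) z\right) + z = \left(z^{2} + 6 z\right) + z = z^{2} + 7 z$)
$q{\left(63 \right)} - r{\left(151,-13 \right)} = 63 \left(7 + 63\right) - \left(-9\right) \left(-13\right) = 63 \cdot 70 - 117 = 4410 - 117 = 4293$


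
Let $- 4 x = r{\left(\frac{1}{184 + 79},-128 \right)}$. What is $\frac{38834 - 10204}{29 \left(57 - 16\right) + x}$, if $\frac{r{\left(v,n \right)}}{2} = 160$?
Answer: $\frac{28630}{1109} \approx 25.816$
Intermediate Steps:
$r{\left(v,n \right)} = 320$ ($r{\left(v,n \right)} = 2 \cdot 160 = 320$)
$x = -80$ ($x = \left(- \frac{1}{4}\right) 320 = -80$)
$\frac{38834 - 10204}{29 \left(57 - 16\right) + x} = \frac{38834 - 10204}{29 \left(57 - 16\right) - 80} = \frac{28630}{29 \left(57 - 16\right) - 80} = \frac{28630}{29 \cdot 41 - 80} = \frac{28630}{1189 - 80} = \frac{28630}{1109}$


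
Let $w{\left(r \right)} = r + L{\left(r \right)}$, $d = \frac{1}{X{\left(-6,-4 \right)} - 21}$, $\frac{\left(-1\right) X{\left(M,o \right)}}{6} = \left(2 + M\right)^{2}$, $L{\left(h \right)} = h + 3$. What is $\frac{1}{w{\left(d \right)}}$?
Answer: $\frac{117}{349} \approx 0.33524$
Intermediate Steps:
$L{\left(h \right)} = 3 + h$
$X{\left(M,o \right)} = - 6 \left(2 + M\right)^{2}$
$d = - \frac{1}{117}$ ($d = \frac{1}{- 6 \left(2 - 6\right)^{2} - 21} = \frac{1}{- 6 \left(-4\right)^{2} - 21} = \frac{1}{\left(-6\right) 16 - 21} = \frac{1}{-96 - 21} = \frac{1}{-117} = - \frac{1}{117} \approx -0.008547$)
$w{\left(r \right)} = 3 + 2 r$ ($w{\left(r \right)} = r + \left(3 + r\right) = 3 + 2 r$)
$\frac{1}{w{\left(d \right)}} = \frac{1}{3 + 2 \left(- \frac{1}{117}\right)} = \frac{1}{3 - \frac{2}{117}} = \frac{1}{\frac{349}{117}} = \frac{117}{349}$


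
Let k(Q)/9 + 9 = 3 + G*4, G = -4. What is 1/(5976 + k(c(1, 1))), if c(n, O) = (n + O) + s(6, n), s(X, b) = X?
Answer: 1/5778 ≈ 0.00017307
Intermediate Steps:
c(n, O) = 6 + O + n (c(n, O) = (n + O) + 6 = (O + n) + 6 = 6 + O + n)
k(Q) = -198 (k(Q) = -81 + 9*(3 - 4*4) = -81 + 9*(3 - 16) = -81 + 9*(-13) = -81 - 117 = -198)
1/(5976 + k(c(1, 1))) = 1/(5976 - 198) = 1/5778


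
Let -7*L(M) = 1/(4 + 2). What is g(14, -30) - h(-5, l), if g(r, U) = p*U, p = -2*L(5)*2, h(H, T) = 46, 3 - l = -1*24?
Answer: -342/7 ≈ -48.857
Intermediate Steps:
L(M) = -1/42 (L(M) = -1/(7*(4 + 2)) = -⅐/6 = -⅐*⅙ = -1/42)
l = 27 (l = 3 - (-1)*24 = 3 - 1*(-24) = 3 + 24 = 27)
p = 2/21 (p = -2*(-1/42)*2 = (1/21)*2 = 2/21 ≈ 0.095238)
g(r, U) = 2*U/21
g(14, -30) - h(-5, l) = (2/21)*(-30) - 1*46 = -20/7 - 46 = -342/7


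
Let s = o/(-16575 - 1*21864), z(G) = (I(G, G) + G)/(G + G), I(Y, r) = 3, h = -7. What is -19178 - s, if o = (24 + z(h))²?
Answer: -36121945058/1883511 ≈ -19178.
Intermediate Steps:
z(G) = (3 + G)/(2*G) (z(G) = (3 + G)/(G + G) = (3 + G)/((2*G)) = (3 + G)*(1/(2*G)) = (3 + G)/(2*G))
o = 28900/49 (o = (24 + (½)*(3 - 7)/(-7))² = (24 + (½)*(-⅐)*(-4))² = (24 + 2/7)² = (170/7)² = 28900/49 ≈ 589.80)
s = -28900/1883511 (s = 28900/(49*(-16575 - 1*21864)) = 28900/(49*(-16575 - 21864)) = (28900/49)/(-38439) = (28900/49)*(-1/38439) = -28900/1883511 ≈ -0.015344)
-19178 - s = -19178 - 1*(-28900/1883511) = -19178 + 28900/1883511 = -36121945058/1883511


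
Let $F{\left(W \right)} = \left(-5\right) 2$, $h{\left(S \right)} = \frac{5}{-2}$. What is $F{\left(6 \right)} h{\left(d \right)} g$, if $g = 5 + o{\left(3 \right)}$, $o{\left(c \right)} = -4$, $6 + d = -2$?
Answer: $25$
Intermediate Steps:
$d = -8$ ($d = -6 - 2 = -8$)
$h{\left(S \right)} = - \frac{5}{2}$ ($h{\left(S \right)} = 5 \left(- \frac{1}{2}\right) = - \frac{5}{2}$)
$F{\left(W \right)} = -10$
$g = 1$ ($g = 5 - 4 = 1$)
$F{\left(6 \right)} h{\left(d \right)} g = \left(-10\right) \left(- \frac{5}{2}\right) 1 = 25 \cdot 1 = 25$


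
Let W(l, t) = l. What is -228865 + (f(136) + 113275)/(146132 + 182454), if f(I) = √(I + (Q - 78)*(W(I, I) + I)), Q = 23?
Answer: -75201721615/328586 + I*√3706/164293 ≈ -2.2886e+5 + 0.00037054*I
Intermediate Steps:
f(I) = √109*√(-I) (f(I) = √(I + (23 - 78)*(I + I)) = √(I - 110*I) = √(-109*I) = √109*√(-I))
-228865 + (f(136) + 113275)/(146132 + 182454) = -228865 + (√109*√(-1*136) + 113275)/(146132 + 182454) = -228865 + (√109*√(-136) + 113275)/328586 = -228865 + (√109*(2*I*√34) + 113275)*(1/328586) = -228865 + (2*I*√3706 + 113275)*(1/328586) = -228865 + (113275 + 2*I*√3706)*(1/328586) = -228865 + (113275/328586 + I*√3706/164293) = -75201721615/328586 + I*√3706/164293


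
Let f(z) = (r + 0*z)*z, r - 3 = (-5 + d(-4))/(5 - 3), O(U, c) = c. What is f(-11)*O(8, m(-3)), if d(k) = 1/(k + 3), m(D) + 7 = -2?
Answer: 0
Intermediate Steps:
m(D) = -9 (m(D) = -7 - 2 = -9)
d(k) = 1/(3 + k)
r = 0 (r = 3 + (-5 + 1/(3 - 4))/(5 - 3) = 3 + (-5 + 1/(-1))/2 = 3 + (-5 - 1)*(½) = 3 - 6*½ = 3 - 3 = 0)
f(z) = 0 (f(z) = (0 + 0*z)*z = (0 + 0)*z = 0*z = 0)
f(-11)*O(8, m(-3)) = 0*(-9) = 0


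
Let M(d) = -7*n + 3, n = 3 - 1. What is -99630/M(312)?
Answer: 99630/11 ≈ 9057.3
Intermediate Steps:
n = 2
M(d) = -11 (M(d) = -7*2 + 3 = -14 + 3 = -11)
-99630/M(312) = -99630/(-11) = -99630*(-1/11) = 99630/11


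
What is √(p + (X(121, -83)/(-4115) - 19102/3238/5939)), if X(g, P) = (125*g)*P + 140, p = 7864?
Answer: √511553345033555324156658/7913343343 ≈ 90.383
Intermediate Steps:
X(g, P) = 140 + 125*P*g (X(g, P) = 125*P*g + 140 = 140 + 125*P*g)
√(p + (X(121, -83)/(-4115) - 19102/3238/5939)) = √(7864 + ((140 + 125*(-83)*121)/(-4115) - 19102/3238/5939)) = √(7864 + ((140 - 1255375)*(-1/4115) - 19102*1/3238*(1/5939))) = √(7864 + (-1255235*(-1/4115) - 9551/1619*1/5939)) = √(7864 + (251047/823 - 9551/9615241)) = √(7864 + 2413869546854/7913343343) = √(64644401596206/7913343343) = √511553345033555324156658/7913343343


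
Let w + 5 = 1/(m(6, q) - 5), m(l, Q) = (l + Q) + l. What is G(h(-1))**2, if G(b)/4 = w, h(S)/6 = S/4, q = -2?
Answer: 9216/25 ≈ 368.64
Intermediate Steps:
h(S) = 3*S/2 (h(S) = 6*(S/4) = 3*S/2)
m(l, Q) = Q + 2*l (m(l, Q) = (Q + l) + l = Q + 2*l)
w = -24/5 (w = -5 + 1/((-2 + 2*6) - 5) = -5 + 1/((-2 + 12) - 5) = -5 + 1/(10 - 5) = -5 + 1/5 = -24/5 ≈ -4.8000)
G(b) = -96/5 (G(b) = 4*(-24/5) = -96/5)
G(h(-1))**2 = (-96/5)**2 = 9216/25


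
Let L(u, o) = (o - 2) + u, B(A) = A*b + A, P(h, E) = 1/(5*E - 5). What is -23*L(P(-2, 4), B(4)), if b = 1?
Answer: -2093/15 ≈ -139.53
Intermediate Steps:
P(h, E) = 1/(-5 + 5*E)
B(A) = 2*A (B(A) = A*1 + A = A + A = 2*A)
L(u, o) = -2 + o + u (L(u, o) = (-2 + o) + u = -2 + o + u)
-23*L(P(-2, 4), B(4)) = -23*(-2 + 2*4 + 1/(5*(-1 + 4))) = -23*(-2 + 8 + (⅕)/3) = -23*(-2 + 8 + (⅕)*(⅓)) = -23*(-2 + 8 + 1/15) = -23*91/15 = -2093/15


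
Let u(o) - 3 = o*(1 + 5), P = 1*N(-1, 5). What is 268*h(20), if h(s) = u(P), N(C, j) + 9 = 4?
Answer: -7236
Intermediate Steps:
N(C, j) = -5 (N(C, j) = -9 + 4 = -5)
P = -5 (P = 1*(-5) = -5)
u(o) = 3 + 6*o (u(o) = 3 + o*(1 + 5) = 3 + o*6 = 3 + 6*o)
h(s) = -27 (h(s) = 3 + 6*(-5) = 3 - 30 = -27)
268*h(20) = 268*(-27) = -7236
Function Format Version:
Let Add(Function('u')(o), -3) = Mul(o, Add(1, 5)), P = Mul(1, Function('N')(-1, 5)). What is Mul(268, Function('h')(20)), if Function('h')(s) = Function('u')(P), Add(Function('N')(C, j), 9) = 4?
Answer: -7236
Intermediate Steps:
Function('N')(C, j) = -5 (Function('N')(C, j) = Add(-9, 4) = -5)
P = -5 (P = Mul(1, -5) = -5)
Function('u')(o) = Add(3, Mul(6, o)) (Function('u')(o) = Add(3, Mul(o, Add(1, 5))) = Add(3, Mul(o, 6)) = Add(3, Mul(6, o)))
Function('h')(s) = -27 (Function('h')(s) = Add(3, Mul(6, -5)) = Add(3, -30) = -27)
Mul(268, Function('h')(20)) = Mul(268, -27) = -7236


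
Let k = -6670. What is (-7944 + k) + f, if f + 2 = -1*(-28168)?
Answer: 13552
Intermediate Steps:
f = 28166 (f = -2 - 1*(-28168) = -2 + 28168 = 28166)
(-7944 + k) + f = (-7944 - 6670) + 28166 = -14614 + 28166 = 13552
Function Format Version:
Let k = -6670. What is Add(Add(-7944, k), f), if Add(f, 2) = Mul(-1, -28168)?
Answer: 13552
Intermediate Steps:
f = 28166 (f = Add(-2, Mul(-1, -28168)) = Add(-2, 28168) = 28166)
Add(Add(-7944, k), f) = Add(Add(-7944, -6670), 28166) = Add(-14614, 28166) = 13552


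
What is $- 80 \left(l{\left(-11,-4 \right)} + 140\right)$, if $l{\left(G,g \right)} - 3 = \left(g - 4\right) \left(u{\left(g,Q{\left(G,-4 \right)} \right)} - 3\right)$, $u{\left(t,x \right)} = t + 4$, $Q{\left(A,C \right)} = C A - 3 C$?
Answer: $-13360$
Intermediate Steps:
$Q{\left(A,C \right)} = - 3 C + A C$ ($Q{\left(A,C \right)} = A C - 3 C = - 3 C + A C$)
$u{\left(t,x \right)} = 4 + t$
$l{\left(G,g \right)} = 3 + \left(1 + g\right) \left(-4 + g\right)$ ($l{\left(G,g \right)} = 3 + \left(g - 4\right) \left(\left(4 + g\right) - 3\right) = 3 + \left(-4 + g\right) \left(1 + g\right) = 3 + \left(1 + g\right) \left(-4 + g\right)$)
$- 80 \left(l{\left(-11,-4 \right)} + 140\right) = - 80 \left(\left(-1 + \left(-4\right)^{2} - -12\right) + 140\right) = - 80 \left(\left(-1 + 16 + 12\right) + 140\right) = - 80 \left(27 + 140\right) = \left(-80\right) 167 = -13360$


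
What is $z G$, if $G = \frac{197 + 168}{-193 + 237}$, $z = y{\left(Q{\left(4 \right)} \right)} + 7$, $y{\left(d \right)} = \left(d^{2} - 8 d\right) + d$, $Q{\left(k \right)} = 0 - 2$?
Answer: $\frac{9125}{44} \approx 207.39$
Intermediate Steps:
$Q{\left(k \right)} = -2$ ($Q{\left(k \right)} = 0 - 2 = -2$)
$y{\left(d \right)} = d^{2} - 7 d$
$z = 25$ ($z = - 2 \left(-7 - 2\right) + 7 = \left(-2\right) \left(-9\right) + 7 = 18 + 7 = 25$)
$G = \frac{365}{44} \approx 8.2955$
$z G = 25 \cdot \frac{365}{44} = \frac{9125}{44}$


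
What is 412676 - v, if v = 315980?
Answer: 96696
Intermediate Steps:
412676 - v = 412676 - 1*315980 = 412676 - 315980 = 96696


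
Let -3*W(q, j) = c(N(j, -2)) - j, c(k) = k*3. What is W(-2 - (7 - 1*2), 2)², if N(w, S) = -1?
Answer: 25/9 ≈ 2.7778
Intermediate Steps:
c(k) = 3*k
W(q, j) = 1 + j/3 (W(q, j) = -(3*(-1) - j)/3 = -(-3 - j)/3 = 1 + j/3)
W(-2 - (7 - 1*2), 2)² = (1 + (⅓)*2)² = (1 + ⅔)² = (5/3)² = 25/9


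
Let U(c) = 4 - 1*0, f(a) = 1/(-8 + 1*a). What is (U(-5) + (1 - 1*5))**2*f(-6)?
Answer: 0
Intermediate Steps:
f(a) = 1/(-8 + a)
U(c) = 4 (U(c) = 4 + 0 = 4)
(U(-5) + (1 - 1*5))**2*f(-6) = (4 + (1 - 1*5))**2/(-8 - 6) = (4 + (1 - 5))**2/(-14) = (4 - 4)**2*(-1/14) = 0**2*(-1/14) = 0*(-1/14) = 0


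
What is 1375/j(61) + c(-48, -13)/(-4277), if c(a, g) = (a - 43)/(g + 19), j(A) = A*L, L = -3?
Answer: -43063/5734 ≈ -7.5101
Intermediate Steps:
j(A) = -3*A (j(A) = A*(-3) = -3*A)
c(a, g) = (-43 + a)/(19 + g)
1375/j(61) + c(-48, -13)/(-4277) = 1375/((-3*61)) + ((-43 - 48)/(19 - 13))/(-4277) = 1375/(-183) + (-91/6)*(-1/4277) = 1375*(-1/183) + ((⅙)*(-91))*(-1/4277) = -1375/183 - 91/6*(-1/4277) = -1375/183 + 1/282 = -43063/5734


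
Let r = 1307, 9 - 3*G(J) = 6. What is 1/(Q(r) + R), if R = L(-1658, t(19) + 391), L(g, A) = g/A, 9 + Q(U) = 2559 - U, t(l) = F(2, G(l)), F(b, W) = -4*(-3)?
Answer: 403/499271 ≈ 0.00080718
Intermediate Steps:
G(J) = 1 (G(J) = 3 - ⅓*6 = 3 - 2 = 1)
F(b, W) = 12
t(l) = 12
Q(U) = 2550 - U (Q(U) = -9 + (2559 - U) = 2550 - U)
R = -1658/403 (R = -1658/(12 + 391) = -1658/403 ≈ -4.1141)
1/(Q(r) + R) = 1/((2550 - 1*1307) - 1658/403) = 1/((2550 - 1307) - 1658/403) = 1/(1243 - 1658/403) = 1/(499271/403) = 403/499271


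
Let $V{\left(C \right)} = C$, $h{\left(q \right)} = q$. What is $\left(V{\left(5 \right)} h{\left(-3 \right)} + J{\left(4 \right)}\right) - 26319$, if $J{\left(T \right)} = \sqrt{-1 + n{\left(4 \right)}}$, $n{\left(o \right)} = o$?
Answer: $-26334 + \sqrt{3} \approx -26332.0$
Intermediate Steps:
$J{\left(T \right)} = \sqrt{3}$ ($J{\left(T \right)} = \sqrt{-1 + 4} = \sqrt{3}$)
$\left(V{\left(5 \right)} h{\left(-3 \right)} + J{\left(4 \right)}\right) - 26319 = \left(5 \left(-3\right) + \sqrt{3}\right) - 26319 = \left(-15 + \sqrt{3}\right) - 26319 = -26334 + \sqrt{3}$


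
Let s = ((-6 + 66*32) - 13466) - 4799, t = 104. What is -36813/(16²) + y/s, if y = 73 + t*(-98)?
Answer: -592270803/4136704 ≈ -143.17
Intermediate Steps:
y = -10119 (y = 73 + 104*(-98) = 73 - 10192 = -10119)
s = -16159 (s = ((-6 + 2112) - 13466) - 4799 = (2106 - 13466) - 4799 = -11360 - 4799 = -16159)
-36813/(16²) + y/s = -36813/(16²) - 10119/(-16159) = -36813/256 - 10119*(-1/16159) = -36813*1/256 + 10119/16159 = -36813/256 + 10119/16159 = -592270803/4136704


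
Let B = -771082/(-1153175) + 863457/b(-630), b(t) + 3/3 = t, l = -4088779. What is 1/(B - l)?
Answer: 727653425/2974218812944842 ≈ 2.4465e-7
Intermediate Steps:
b(t) = -1 + t
B = -995230473233/727653425 (B = -771082/(-1153175) + 863457/(-1 - 630) = -771082*(-1/1153175) + 863457/(-631) = 771082/1153175 + 863457*(-1/631) = 771082/1153175 - 863457/631 = -995230473233/727653425 ≈ -1367.7)
1/(B - l) = 1/(-995230473233/727653425 - 1*(-4088779)) = 1/(-995230473233/727653425 + 4088779) = 1/(2974218812944842/727653425) = 727653425/2974218812944842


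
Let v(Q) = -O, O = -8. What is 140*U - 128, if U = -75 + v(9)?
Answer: -9508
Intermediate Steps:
v(Q) = 8 (v(Q) = -1*(-8) = 8)
U = -67 (U = -75 + 8 = -67)
140*U - 128 = 140*(-67) - 128 = -9380 - 128 = -9508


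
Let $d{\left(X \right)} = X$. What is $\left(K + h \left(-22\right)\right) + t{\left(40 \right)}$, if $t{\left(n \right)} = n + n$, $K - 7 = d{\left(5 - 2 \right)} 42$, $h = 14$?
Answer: $-95$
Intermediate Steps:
$K = 133$ ($K = 7 + \left(5 - 2\right) 42 = 7 + 3 \cdot 42 = 7 + 126 = 133$)
$t{\left(n \right)} = 2 n$
$\left(K + h \left(-22\right)\right) + t{\left(40 \right)} = \left(133 + 14 \left(-22\right)\right) + 2 \cdot 40 = \left(133 - 308\right) + 80 = -175 + 80 = -95$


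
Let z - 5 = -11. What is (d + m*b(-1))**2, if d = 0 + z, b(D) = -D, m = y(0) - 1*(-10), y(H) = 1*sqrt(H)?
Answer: 16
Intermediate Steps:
z = -6 (z = 5 - 11 = -6)
y(H) = sqrt(H)
m = 10 (m = sqrt(0) - 1*(-10) = 0 + 10 = 10)
d = -6 (d = 0 - 6 = -6)
(d + m*b(-1))**2 = (-6 + 10*(-1*(-1)))**2 = (-6 + 10*1)**2 = (-6 + 10)**2 = 4**2 = 16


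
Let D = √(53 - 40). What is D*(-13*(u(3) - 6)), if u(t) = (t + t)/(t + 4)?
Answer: 468*√13/7 ≈ 241.06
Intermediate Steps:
u(t) = 2*t/(4 + t) (u(t) = (2*t)/(4 + t) = 2*t/(4 + t))
D = √13 ≈ 3.6056
D*(-13*(u(3) - 6)) = √13*(-13*(2*3/(4 + 3) - 6)) = √13*(-13*(2*3/7 - 6)) = √13*(-13*(2*3*(⅐) - 6)) = √13*(-13*(6/7 - 6)) = √13*(-13*(-36/7)) = √13*(468/7) = 468*√13/7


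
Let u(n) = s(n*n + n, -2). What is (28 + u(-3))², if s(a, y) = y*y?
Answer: 1024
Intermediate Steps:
s(a, y) = y²
u(n) = 4 (u(n) = (-2)² = 4)
(28 + u(-3))² = (28 + 4)² = 32² = 1024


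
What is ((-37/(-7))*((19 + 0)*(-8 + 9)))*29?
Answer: 20387/7 ≈ 2912.4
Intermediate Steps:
((-37/(-7))*((19 + 0)*(-8 + 9)))*29 = ((-37*(-⅐))*(19*1))*29 = ((37/7)*19)*29 = (703/7)*29 = 20387/7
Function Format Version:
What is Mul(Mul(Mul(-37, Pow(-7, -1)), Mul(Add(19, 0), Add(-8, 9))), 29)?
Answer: Rational(20387, 7) ≈ 2912.4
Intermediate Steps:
Mul(Mul(Mul(-37, Pow(-7, -1)), Mul(Add(19, 0), Add(-8, 9))), 29) = Mul(Mul(Mul(-37, Rational(-1, 7)), Mul(19, 1)), 29) = Mul(Mul(Rational(37, 7), 19), 29) = Mul(Rational(703, 7), 29) = Rational(20387, 7)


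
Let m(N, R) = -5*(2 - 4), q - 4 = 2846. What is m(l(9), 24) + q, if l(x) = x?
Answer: 2860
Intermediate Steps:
q = 2850 (q = 4 + 2846 = 2850)
m(N, R) = 10 (m(N, R) = -5*(-2) = 10)
m(l(9), 24) + q = 10 + 2850 = 2860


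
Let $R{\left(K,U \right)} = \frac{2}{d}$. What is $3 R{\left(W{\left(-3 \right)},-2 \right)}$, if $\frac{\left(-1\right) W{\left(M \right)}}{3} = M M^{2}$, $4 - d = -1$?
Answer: $\frac{6}{5} \approx 1.2$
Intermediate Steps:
$d = 5$ ($d = 4 - -1 = 4 + 1 = 5$)
$W{\left(M \right)} = - 3 M^{3}$ ($W{\left(M \right)} = - 3 M M^{2} = - 3 M^{3}$)
$R{\left(K,U \right)} = \frac{2}{5}$
$3 R{\left(W{\left(-3 \right)},-2 \right)} = 3 \cdot \frac{2}{5} = \frac{6}{5}$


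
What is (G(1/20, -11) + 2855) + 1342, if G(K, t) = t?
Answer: 4186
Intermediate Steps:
(G(1/20, -11) + 2855) + 1342 = (-11 + 2855) + 1342 = 2844 + 1342 = 4186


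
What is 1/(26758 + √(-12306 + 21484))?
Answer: 13379/357990693 - √9178/715981386 ≈ 3.7239e-5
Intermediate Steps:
1/(26758 + √(-12306 + 21484)) = 1/(26758 + √9178)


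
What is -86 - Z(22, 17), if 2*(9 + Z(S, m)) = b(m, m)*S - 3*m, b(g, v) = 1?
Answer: -125/2 ≈ -62.500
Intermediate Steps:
Z(S, m) = -9 + S/2 - 3*m/2 (Z(S, m) = -9 + (1*S - 3*m)/2 = -9 + (S - 3*m)/2 = -9 + (S/2 - 3*m/2) = -9 + S/2 - 3*m/2)
-86 - Z(22, 17) = -86 - (-9 + (½)*22 - 3/2*17) = -86 - (-9 + 11 - 51/2) = -86 - 1*(-47/2) = -86 + 47/2 = -125/2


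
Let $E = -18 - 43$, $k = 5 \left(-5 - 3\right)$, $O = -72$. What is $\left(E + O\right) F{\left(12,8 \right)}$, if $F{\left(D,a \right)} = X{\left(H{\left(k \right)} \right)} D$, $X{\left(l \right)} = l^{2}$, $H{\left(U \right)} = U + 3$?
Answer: $-2184924$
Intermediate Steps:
$k = -40$ ($k = 5 \left(-8\right) = -40$)
$E = -61$
$H{\left(U \right)} = 3 + U$
$F{\left(D,a \right)} = 1369 D$ ($F{\left(D,a \right)} = \left(3 - 40\right)^{2} D = \left(-37\right)^{2} D = 1369 D$)
$\left(E + O\right) F{\left(12,8 \right)} = \left(-61 - 72\right) 1369 \cdot 12 = \left(-133\right) 16428 = -2184924$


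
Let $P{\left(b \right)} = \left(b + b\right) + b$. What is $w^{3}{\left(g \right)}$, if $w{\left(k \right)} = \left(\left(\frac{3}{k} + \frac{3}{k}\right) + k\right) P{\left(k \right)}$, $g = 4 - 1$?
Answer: $91125$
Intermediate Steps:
$P{\left(b \right)} = 3 b$ ($P{\left(b \right)} = 2 b + b = 3 b$)
$g = 3$
$w{\left(k \right)} = 3 k \left(k + \frac{6}{k}\right)$ ($w{\left(k \right)} = \left(\left(\frac{3}{k} + \frac{3}{k}\right) + k\right) 3 k = \left(\frac{6}{k} + k\right) 3 k = \left(k + \frac{6}{k}\right) 3 k = 3 k \left(k + \frac{6}{k}\right)$)
$w^{3}{\left(g \right)} = \left(18 + 3 \cdot 3^{2}\right)^{3} = \left(18 + 3 \cdot 9\right)^{3} = \left(18 + 27\right)^{3} = 45^{3} = 91125$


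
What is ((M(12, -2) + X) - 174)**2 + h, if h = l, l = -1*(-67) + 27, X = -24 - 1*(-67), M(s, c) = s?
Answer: 14255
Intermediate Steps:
X = 43 (X = -24 + 67 = 43)
l = 94 (l = 67 + 27 = 94)
h = 94
((M(12, -2) + X) - 174)**2 + h = ((12 + 43) - 174)**2 + 94 = (55 - 174)**2 + 94 = (-119)**2 + 94 = 14161 + 94 = 14255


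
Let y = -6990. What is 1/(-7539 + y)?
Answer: -1/14529 ≈ -6.8828e-5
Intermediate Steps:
1/(-7539 + y) = 1/(-7539 - 6990) = 1/(-14529) = -1/14529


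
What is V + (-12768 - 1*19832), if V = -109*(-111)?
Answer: -20501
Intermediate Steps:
V = 12099
V + (-12768 - 1*19832) = 12099 + (-12768 - 1*19832) = 12099 + (-12768 - 19832) = 12099 - 32600 = -20501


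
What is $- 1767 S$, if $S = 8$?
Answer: $-14136$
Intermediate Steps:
$- 1767 S = \left(-1767\right) 8 = -14136$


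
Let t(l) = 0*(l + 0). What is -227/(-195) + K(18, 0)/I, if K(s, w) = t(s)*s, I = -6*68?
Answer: 227/195 ≈ 1.1641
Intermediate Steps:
t(l) = 0 (t(l) = 0*l = 0)
I = -408
K(s, w) = 0 (K(s, w) = 0*s = 0)
-227/(-195) + K(18, 0)/I = -227/(-195) + 0/(-408) = -227*(-1/195) + 0*(-1/408) = 227/195 + 0 = 227/195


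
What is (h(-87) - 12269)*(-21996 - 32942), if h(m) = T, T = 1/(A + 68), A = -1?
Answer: 45160244636/67 ≈ 6.7403e+8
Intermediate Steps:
T = 1/67 (T = 1/(-1 + 68) = 1/67 ≈ 0.014925)
h(m) = 1/67
(h(-87) - 12269)*(-21996 - 32942) = (1/67 - 12269)*(-21996 - 32942) = -822022/67*(-54938) = 45160244636/67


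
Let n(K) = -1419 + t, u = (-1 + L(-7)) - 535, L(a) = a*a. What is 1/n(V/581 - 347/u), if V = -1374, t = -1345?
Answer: -1/2764 ≈ -0.00036179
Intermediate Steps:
L(a) = a²
u = -487 (u = (-1 + (-7)²) - 535 = (-1 + 49) - 535 = 48 - 535 = -487)
n(K) = -2764 (n(K) = -1419 - 1345 = -2764)
1/n(V/581 - 347/u) = 1/(-2764) = -1/2764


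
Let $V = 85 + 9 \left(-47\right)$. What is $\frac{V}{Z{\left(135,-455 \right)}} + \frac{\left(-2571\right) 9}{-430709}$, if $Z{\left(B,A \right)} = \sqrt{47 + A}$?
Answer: $\frac{23139}{430709} + \frac{169 i \sqrt{102}}{102} \approx 0.053723 + 16.733 i$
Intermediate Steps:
$V = -338$ ($V = 85 - 423 = -338$)
$\frac{V}{Z{\left(135,-455 \right)}} + \frac{\left(-2571\right) 9}{-430709} = - \frac{338}{\sqrt{47 - 455}} + \frac{\left(-2571\right) 9}{-430709} = - \frac{338}{\sqrt{-408}} - - \frac{23139}{430709} = - \frac{338}{2 i \sqrt{102}} + \frac{23139}{430709} = - 338 \left(- \frac{i \sqrt{102}}{204}\right) + \frac{23139}{430709} = \frac{169 i \sqrt{102}}{102} + \frac{23139}{430709} = \frac{23139}{430709} + \frac{169 i \sqrt{102}}{102}$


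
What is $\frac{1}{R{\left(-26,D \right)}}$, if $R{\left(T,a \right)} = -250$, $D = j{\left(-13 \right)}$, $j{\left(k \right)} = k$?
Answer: $- \frac{1}{250} \approx -0.004$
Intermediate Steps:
$D = -13$
$\frac{1}{R{\left(-26,D \right)}} = \frac{1}{-250} = - \frac{1}{250}$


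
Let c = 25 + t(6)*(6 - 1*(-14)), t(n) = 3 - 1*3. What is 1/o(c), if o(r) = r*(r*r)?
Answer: 1/15625 ≈ 6.4000e-5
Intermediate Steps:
t(n) = 0 (t(n) = 3 - 3 = 0)
c = 25 (c = 25 + 0*(6 - 1*(-14)) = 25 + 0*(6 + 14) = 25 + 0*20 = 25 + 0 = 25)
o(r) = r³ (o(r) = r*r² = r³)
1/o(c) = 1/(25³) = 1/15625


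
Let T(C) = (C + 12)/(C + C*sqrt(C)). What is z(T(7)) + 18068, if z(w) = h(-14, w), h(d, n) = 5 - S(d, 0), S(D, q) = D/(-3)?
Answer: 54205/3 ≈ 18068.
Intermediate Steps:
S(D, q) = -D/3 (S(D, q) = D*(-1/3) = -D/3)
T(C) = (12 + C)/(C + C**(3/2))
h(d, n) = 5 + d/3 (h(d, n) = 5 - (-1)*d/3 = 5 + d/3)
z(w) = 1/3 (z(w) = 5 + (1/3)*(-14) = 5 - 14/3 = 1/3)
z(T(7)) + 18068 = 1/3 + 18068 = 54205/3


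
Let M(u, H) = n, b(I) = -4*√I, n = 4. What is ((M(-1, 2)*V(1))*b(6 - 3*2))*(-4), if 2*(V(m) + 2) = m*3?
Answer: 0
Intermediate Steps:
V(m) = -2 + 3*m/2 (V(m) = -2 + (m*3)/2 = -2 + (3*m)/2 = -2 + 3*m/2)
M(u, H) = 4
((M(-1, 2)*V(1))*b(6 - 3*2))*(-4) = ((4*(-2 + (3/2)*1))*(-4*√(6 - 3*2)))*(-4) = ((4*(-2 + 3/2))*(-4*√(6 - 6)))*(-4) = ((4*(-½))*(-4*√0))*(-4) = -(-8)*0*(-4) = -2*0*(-4) = 0*(-4) = 0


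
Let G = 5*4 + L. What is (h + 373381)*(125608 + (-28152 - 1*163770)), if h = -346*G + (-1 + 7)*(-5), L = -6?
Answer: -24437173198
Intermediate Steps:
G = 14 (G = 5*4 - 6 = 20 - 6 = 14)
h = -4874 (h = -346*14 + (-1 + 7)*(-5) = -4844 + 6*(-5) = -4844 - 30 = -4874)
(h + 373381)*(125608 + (-28152 - 1*163770)) = (-4874 + 373381)*(125608 + (-28152 - 1*163770)) = 368507*(125608 + (-28152 - 163770)) = 368507*(125608 - 191922) = 368507*(-66314) = -24437173198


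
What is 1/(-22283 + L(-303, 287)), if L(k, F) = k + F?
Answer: -1/22299 ≈ -4.4845e-5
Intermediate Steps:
L(k, F) = F + k
1/(-22283 + L(-303, 287)) = 1/(-22283 + (287 - 303)) = 1/(-22283 - 16) = 1/(-22299) = -1/22299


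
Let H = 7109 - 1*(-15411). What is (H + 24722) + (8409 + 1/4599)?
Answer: 255938950/4599 ≈ 55651.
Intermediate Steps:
H = 22520 (H = 7109 + 15411 = 22520)
(H + 24722) + (8409 + 1/4599) = (22520 + 24722) + (8409 + 1/4599) = 47242 + (8409 + 1/4599) = 47242 + 38672992/4599 = 255938950/4599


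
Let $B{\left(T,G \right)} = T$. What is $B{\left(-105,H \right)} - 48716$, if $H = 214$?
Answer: $-48821$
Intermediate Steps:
$B{\left(-105,H \right)} - 48716 = -105 - 48716 = -48821$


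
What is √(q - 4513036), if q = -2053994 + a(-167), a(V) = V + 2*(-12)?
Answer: I*√6567221 ≈ 2562.7*I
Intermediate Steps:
a(V) = -24 + V (a(V) = V - 24 = -24 + V)
q = -2054185 (q = -2053994 + (-24 - 167) = -2053994 - 191 = -2054185)
√(q - 4513036) = √(-2054185 - 4513036) = √(-6567221) = I*√6567221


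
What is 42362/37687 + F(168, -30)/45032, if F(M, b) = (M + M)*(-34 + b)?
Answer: 10550234/16318471 ≈ 0.64652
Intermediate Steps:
F(M, b) = 2*M*(-34 + b) (F(M, b) = (2*M)*(-34 + b) = 2*M*(-34 + b))
42362/37687 + F(168, -30)/45032 = 42362/37687 + (2*168*(-34 - 30))/45032 = 42362*(1/37687) + (2*168*(-64))*(1/45032) = 42362/37687 - 21504*1/45032 = 42362/37687 - 2688/5629 = 10550234/16318471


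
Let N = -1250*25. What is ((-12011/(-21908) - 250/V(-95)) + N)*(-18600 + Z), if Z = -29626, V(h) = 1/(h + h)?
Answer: -8584638186243/10954 ≈ -7.8370e+8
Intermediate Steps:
V(h) = 1/(2*h)
N = -31250
((-12011/(-21908) - 250/V(-95)) + N)*(-18600 + Z) = ((-12011/(-21908) - 250/((½)/(-95))) - 31250)*(-18600 - 29626) = ((-12011*(-1/21908) - 250/((½)*(-1/95))) - 31250)*(-48226) = ((12011/21908 - 250/(-1/190)) - 31250)*(-48226) = ((12011/21908 - 250*(-190)) - 31250)*(-48226) = ((12011/21908 + 47500) - 31250)*(-48226) = (1040642011/21908 - 31250)*(-48226) = (356017011/21908)*(-48226) = -8584638186243/10954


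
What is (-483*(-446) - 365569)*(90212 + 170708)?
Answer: -39177398920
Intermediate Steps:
(-483*(-446) - 365569)*(90212 + 170708) = (215418 - 365569)*260920 = -150151*260920 = -39177398920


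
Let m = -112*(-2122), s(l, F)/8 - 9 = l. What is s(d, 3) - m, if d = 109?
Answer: -236720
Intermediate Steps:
s(l, F) = 72 + 8*l
m = 237664
s(d, 3) - m = (72 + 8*109) - 1*237664 = (72 + 872) - 237664 = 944 - 237664 = -236720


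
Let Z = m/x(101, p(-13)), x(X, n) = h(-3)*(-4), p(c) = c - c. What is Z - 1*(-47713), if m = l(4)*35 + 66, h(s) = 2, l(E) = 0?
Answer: 190819/4 ≈ 47705.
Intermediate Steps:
p(c) = 0
x(X, n) = -8 (x(X, n) = 2*(-4) = -8)
m = 66 (m = 0*35 + 66 = 0 + 66 = 66)
Z = -33/4 (Z = 66/(-8) = 66*(-⅛) = -33/4 ≈ -8.2500)
Z - 1*(-47713) = -33/4 - 1*(-47713) = -33/4 + 47713 = 190819/4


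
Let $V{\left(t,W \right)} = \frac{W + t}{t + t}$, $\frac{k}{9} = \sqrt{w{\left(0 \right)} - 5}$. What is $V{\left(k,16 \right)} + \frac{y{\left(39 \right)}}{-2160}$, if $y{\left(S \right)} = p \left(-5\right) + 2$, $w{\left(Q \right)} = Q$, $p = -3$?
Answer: $\frac{1063}{2160} - \frac{8 i \sqrt{5}}{45} \approx 0.49213 - 0.39752 i$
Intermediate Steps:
$y{\left(S \right)} = 17$ ($y{\left(S \right)} = \left(-3\right) \left(-5\right) + 2 = 15 + 2 = 17$)
$k = 9 i \sqrt{5}$ ($k = 9 \sqrt{0 - 5} = 9 \sqrt{-5} = 9 i \sqrt{5} \approx 20.125 i$)
$V{\left(t,W \right)} = \frac{W + t}{2 t}$
$V{\left(k,16 \right)} + \frac{y{\left(39 \right)}}{-2160} = \frac{16 + 9 i \sqrt{5}}{2 \cdot 9 i \sqrt{5}} + \frac{17}{-2160} = \frac{- \frac{i \sqrt{5}}{45} \left(16 + 9 i \sqrt{5}\right)}{2} + 17 \left(- \frac{1}{2160}\right) = - \frac{i \sqrt{5} \left(16 + 9 i \sqrt{5}\right)}{90} - \frac{17}{2160} = - \frac{17}{2160} - \frac{i \sqrt{5} \left(16 + 9 i \sqrt{5}\right)}{90}$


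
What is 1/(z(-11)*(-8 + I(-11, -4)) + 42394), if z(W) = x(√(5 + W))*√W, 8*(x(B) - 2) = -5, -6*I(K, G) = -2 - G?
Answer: 2219904/94110685801 + 600*I*√11/94110685801 ≈ 2.3588e-5 + 2.1145e-8*I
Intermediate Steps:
I(K, G) = ⅓ + G/6 (I(K, G) = -(-2 - G)/6 = ⅓ + G/6)
x(B) = 11/8 (x(B) = 2 + (⅛)*(-5) = 2 - 5/8 = 11/8)
z(W) = 11*√W/8
1/(z(-11)*(-8 + I(-11, -4)) + 42394) = 1/((11*√(-11)/8)*(-8 + (⅓ + (⅙)*(-4))) + 42394) = 1/((11*(I*√11)/8)*(-8 + (⅓ - ⅔)) + 42394) = 1/((11*I*√11/8)*(-8 - ⅓) + 42394) = 1/((11*I*√11/8)*(-25/3) + 42394) = 1/(-275*I*√11/24 + 42394) = 1/(42394 - 275*I*√11/24)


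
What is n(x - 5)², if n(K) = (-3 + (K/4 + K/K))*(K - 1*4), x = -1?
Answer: 1225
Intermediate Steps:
n(K) = (-4 + K)*(-2 + K/4) (n(K) = (-3 + (K*(¼) + 1))*(K - 4) = (-3 + (K/4 + 1))*(-4 + K) = (-3 + (1 + K/4))*(-4 + K) = (-2 + K/4)*(-4 + K) = (-4 + K)*(-2 + K/4))
n(x - 5)² = (8 - 3*(-1 - 5) + (-1 - 5)²/4)² = (8 - 3*(-6) + (¼)*(-6)²)² = (8 + 18 + (¼)*36)² = (8 + 18 + 9)² = 35² = 1225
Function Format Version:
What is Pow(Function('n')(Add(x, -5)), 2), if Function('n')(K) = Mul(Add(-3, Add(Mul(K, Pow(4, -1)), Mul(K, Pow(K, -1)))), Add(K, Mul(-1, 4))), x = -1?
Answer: 1225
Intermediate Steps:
Function('n')(K) = Mul(Add(-4, K), Add(-2, Mul(Rational(1, 4), K))) (Function('n')(K) = Mul(Add(-3, Add(Mul(K, Rational(1, 4)), 1)), Add(K, -4)) = Mul(Add(-3, Add(Mul(Rational(1, 4), K), 1)), Add(-4, K)) = Mul(Add(-3, Add(1, Mul(Rational(1, 4), K))), Add(-4, K)) = Mul(Add(-2, Mul(Rational(1, 4), K)), Add(-4, K)) = Mul(Add(-4, K), Add(-2, Mul(Rational(1, 4), K))))
Pow(Function('n')(Add(x, -5)), 2) = Pow(Add(8, Mul(-3, Add(-1, -5)), Mul(Rational(1, 4), Pow(Add(-1, -5), 2))), 2) = Pow(Add(8, Mul(-3, -6), Mul(Rational(1, 4), Pow(-6, 2))), 2) = Pow(Add(8, 18, Mul(Rational(1, 4), 36)), 2) = Pow(Add(8, 18, 9), 2) = Pow(35, 2) = 1225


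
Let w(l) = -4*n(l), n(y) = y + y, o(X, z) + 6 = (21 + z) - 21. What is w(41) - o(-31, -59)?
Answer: -263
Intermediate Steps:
o(X, z) = -6 + z (o(X, z) = -6 + ((21 + z) - 21) = -6 + z)
n(y) = 2*y
w(l) = -8*l
w(41) - o(-31, -59) = -8*41 - (-6 - 59) = -328 - 1*(-65) = -328 + 65 = -263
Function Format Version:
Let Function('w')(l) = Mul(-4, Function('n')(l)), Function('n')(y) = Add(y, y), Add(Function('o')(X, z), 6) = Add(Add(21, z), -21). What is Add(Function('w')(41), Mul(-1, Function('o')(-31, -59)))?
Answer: -263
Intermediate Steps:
Function('o')(X, z) = Add(-6, z) (Function('o')(X, z) = Add(-6, Add(Add(21, z), -21)) = Add(-6, z))
Function('n')(y) = Mul(2, y)
Function('w')(l) = Mul(-8, l) (Function('w')(l) = Mul(-4, Mul(2, l)) = Mul(-8, l))
Add(Function('w')(41), Mul(-1, Function('o')(-31, -59))) = Add(Mul(-8, 41), Mul(-1, Add(-6, -59))) = Add(-328, Mul(-1, -65)) = Add(-328, 65) = -263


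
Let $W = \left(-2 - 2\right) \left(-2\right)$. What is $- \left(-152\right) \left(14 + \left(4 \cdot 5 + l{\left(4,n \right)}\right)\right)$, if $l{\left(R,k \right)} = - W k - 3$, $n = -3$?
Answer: $8360$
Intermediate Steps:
$W = 8$ ($W = \left(-4\right) \left(-2\right) = 8$)
$l{\left(R,k \right)} = -3 - 8 k$ ($l{\left(R,k \right)} = \left(-1\right) 8 k - 3 = - 8 k - 3 = -3 - 8 k$)
$- \left(-152\right) \left(14 + \left(4 \cdot 5 + l{\left(4,n \right)}\right)\right) = - \left(-152\right) \left(14 + \left(4 \cdot 5 - -21\right)\right) = - \left(-152\right) \left(14 + \left(20 + \left(-3 + 24\right)\right)\right) = - \left(-152\right) \left(14 + \left(20 + 21\right)\right) = - \left(-152\right) \left(14 + 41\right) = - \left(-152\right) 55 = \left(-1\right) \left(-8360\right) = 8360$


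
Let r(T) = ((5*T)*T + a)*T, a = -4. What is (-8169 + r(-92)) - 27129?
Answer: -3928370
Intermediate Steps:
r(T) = T*(-4 + 5*T²) (r(T) = ((5*T)*T - 4)*T = (5*T² - 4)*T = (-4 + 5*T²)*T = T*(-4 + 5*T²))
(-8169 + r(-92)) - 27129 = (-8169 - 92*(-4 + 5*(-92)²)) - 27129 = (-8169 - 92*(-4 + 5*8464)) - 27129 = (-8169 - 92*(-4 + 42320)) - 27129 = (-8169 - 92*42316) - 27129 = (-8169 - 3893072) - 27129 = -3901241 - 27129 = -3928370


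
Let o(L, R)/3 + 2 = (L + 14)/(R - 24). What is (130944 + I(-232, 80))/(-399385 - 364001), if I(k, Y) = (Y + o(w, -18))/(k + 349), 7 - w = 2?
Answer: -23831921/138936252 ≈ -0.17153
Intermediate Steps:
w = 5 (w = 7 - 1*2 = 7 - 2 = 5)
o(L, R) = -6 + 3*(14 + L)/(-24 + R) (o(L, R) = -6 + 3*((L + 14)/(R - 24)) = -6 + 3*((14 + L)/(-24 + R)) = -6 + 3*(14 + L)/(-24 + R))
I(k, Y) = (-103/14 + Y)/(349 + k) (I(k, Y) = (Y + 3*(62 + 5 - 2*(-18))/(-24 - 18))/(k + 349) = (Y + 3*(62 + 5 + 36)/(-42))/(349 + k) = (Y + 3*(-1/42)*103)/(349 + k) = (Y - 103/14)/(349 + k) = (-103/14 + Y)/(349 + k))
(130944 + I(-232, 80))/(-399385 - 364001) = (130944 + (-103/14 + 80)/(349 - 232))/(-399385 - 364001) = (130944 + (1017/14)/117)/(-763386) = (130944 + (1/117)*(1017/14))*(-1/763386) = (130944 + 113/182)*(-1/763386) = (23831921/182)*(-1/763386) = -23831921/138936252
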